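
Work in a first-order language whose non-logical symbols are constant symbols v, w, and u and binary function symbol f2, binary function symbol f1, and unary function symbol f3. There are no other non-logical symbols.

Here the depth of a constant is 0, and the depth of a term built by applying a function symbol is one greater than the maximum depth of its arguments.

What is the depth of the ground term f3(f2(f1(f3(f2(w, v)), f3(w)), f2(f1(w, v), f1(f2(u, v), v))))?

depth(f2(w, v)) = 1 + max(0, 0) = 1
depth(f3(f2(w, v))) = 1 + depth(f2(w, v)) = 1 + 1 = 2
depth(f3(w)) = 1 + depth(w) = 1 + 0 = 1
depth(f1(f3(f2(w, v)), f3(w))) = 1 + max(2, 1) = 3
depth(f1(w, v)) = 1 + max(0, 0) = 1
depth(f2(u, v)) = 1 + max(0, 0) = 1
depth(f1(f2(u, v), v)) = 1 + max(1, 0) = 2
depth(f2(f1(w, v), f1(f2(u, v), v))) = 1 + max(1, 2) = 3
depth(f2(f1(f3(f2(w, v)), f3(w)), f2(f1(w, v), f1(f2(u, v), v)))) = 1 + max(3, 3) = 4
depth(f3(f2(f1(f3(f2(w, v)), f3(w)), f2(f1(w, v), f1(f2(u, v), v))))) = 1 + depth(f2(f1(f3(f2(w, v)), f3(w)), f2(f1(w, v), f1(f2(u, v), v)))) = 1 + 4 = 5

5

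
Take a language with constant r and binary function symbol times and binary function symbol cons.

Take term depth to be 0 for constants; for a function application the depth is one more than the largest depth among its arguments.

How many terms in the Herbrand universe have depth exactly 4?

1044736

If N_k denotes the number of depth-≤k ground terms, the 1 constant gives N_0 = 1, and each function symbol of arity r contributes N_{k-1}^r new terms at level k: N_k = 1 + N_{k-1}^2 + N_{k-1}^2.
N_0 = 1
N_1 = 1 + 1^2 + 1^2 = 3
N_2 = 1 + 3^2 + 3^2 = 19
N_3 = 1 + 19^2 + 19^2 = 723
N_4 = 1 + 723^2 + 723^2 = 1045459
Terms of depth exactly 4: N_4 − N_3 = 1045459 − 723 = 1044736.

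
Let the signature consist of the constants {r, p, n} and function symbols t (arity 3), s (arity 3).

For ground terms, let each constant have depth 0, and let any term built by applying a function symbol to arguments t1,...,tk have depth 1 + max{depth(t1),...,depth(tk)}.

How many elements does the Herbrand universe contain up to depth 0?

Let N_k = |{terms of depth ≤ k}|. Then N_0 = 3 and N_k = 3 + N_{k-1}^3 + N_{k-1}^3 for k ≥ 1 (one summand per function symbol, arity giving the exponent).
N_0 = 3

3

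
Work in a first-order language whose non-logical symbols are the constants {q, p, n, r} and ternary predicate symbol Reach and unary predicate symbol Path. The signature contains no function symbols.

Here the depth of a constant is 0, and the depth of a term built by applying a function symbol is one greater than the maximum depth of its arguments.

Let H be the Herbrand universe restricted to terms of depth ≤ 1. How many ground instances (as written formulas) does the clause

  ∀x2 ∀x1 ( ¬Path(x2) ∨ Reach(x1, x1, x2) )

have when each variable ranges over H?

16

Ground terms of depth ≤ 1:
  With no function symbols every ground term is a constant, so there are exactly 4 ground terms at every depth bound.
  N_0 = 4
  N_1 = 4
So there are 4 ground terms available for substitution.
Each of x2, x1 ranges independently over the available ground terms, and distinct assignments produce distinct instances.
Number of ground instances = 4^2 = 16.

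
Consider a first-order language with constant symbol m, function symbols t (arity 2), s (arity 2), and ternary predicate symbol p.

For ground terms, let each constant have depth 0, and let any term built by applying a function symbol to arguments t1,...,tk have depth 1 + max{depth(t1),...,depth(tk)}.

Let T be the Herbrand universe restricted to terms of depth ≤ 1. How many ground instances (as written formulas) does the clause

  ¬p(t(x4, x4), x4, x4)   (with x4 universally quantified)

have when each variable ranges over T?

3

Ground terms of depth ≤ 1:
  If N_k denotes the number of depth-≤k ground terms, the 1 constant gives N_0 = 1, and each function symbol of arity r contributes N_{k-1}^r new terms at level k: N_k = 1 + N_{k-1}^2 + N_{k-1}^2.
  N_0 = 1
  N_1 = 1 + 1^2 + 1^2 = 3
So there are 3 ground terms available for substitution.
The clause has 1 distinct variable (x4), which appears in the body. In the free term algebra distinct substitutions yield syntactically distinct ground instances.
Number of ground instances = 3.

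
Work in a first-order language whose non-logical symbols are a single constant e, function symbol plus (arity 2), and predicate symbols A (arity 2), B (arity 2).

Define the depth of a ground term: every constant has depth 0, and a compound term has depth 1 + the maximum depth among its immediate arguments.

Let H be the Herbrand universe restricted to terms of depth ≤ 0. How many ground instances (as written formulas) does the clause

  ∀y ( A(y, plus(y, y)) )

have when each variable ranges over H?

1

Ground terms of depth ≤ 0:
  Count level by level. With function symbols plus/2, the terms of depth ≤ k are the 1 constant together with each function applied to depth-≤(k−1) tuples, so N_k = 1 + N_{k-1}^2.
  N_0 = 1
  Explicitly: e.
So there is exactly 1 ground term available for substitution.
There is 1 variable to instantiate (y),  occurring in at least one literal, so different choices give different ground instances.
Number of ground instances = 1.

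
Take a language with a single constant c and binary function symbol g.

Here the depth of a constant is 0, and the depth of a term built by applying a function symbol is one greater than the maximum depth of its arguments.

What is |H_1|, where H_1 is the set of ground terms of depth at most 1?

2

Write N_k for the number of ground terms of depth ≤ k. A term of depth ≤ k is either a constant or a function symbol applied to arguments of depth ≤ k−1, so N_k = 1 + N_{k-1}^2.
N_0 = 1
N_1 = 1 + 1^2 = 2
Explicitly: c, g(c, c).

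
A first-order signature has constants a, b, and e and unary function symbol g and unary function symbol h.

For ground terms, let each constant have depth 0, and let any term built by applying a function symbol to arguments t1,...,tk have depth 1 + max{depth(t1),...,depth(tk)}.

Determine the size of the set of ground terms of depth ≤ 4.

93

Count level by level. With function symbols g/1, h/1, the terms of depth ≤ k are the 3 constants together with each function applied to depth-≤(k−1) tuples, so N_k = 3 + N_{k-1} + N_{k-1}.
N_0 = 3
N_1 = 3 + 3 + 3 = 9
N_2 = 3 + 9 + 9 = 21
N_3 = 3 + 21 + 21 = 45
N_4 = 3 + 45 + 45 = 93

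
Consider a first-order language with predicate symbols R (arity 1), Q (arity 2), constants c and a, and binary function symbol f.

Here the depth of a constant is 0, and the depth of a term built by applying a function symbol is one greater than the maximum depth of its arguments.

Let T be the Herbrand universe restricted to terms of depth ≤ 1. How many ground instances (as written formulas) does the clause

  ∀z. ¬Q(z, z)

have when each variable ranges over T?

Ground terms of depth ≤ 1:
  Let N_k = |{terms of depth ≤ k}|. Then N_0 = 2 and N_k = 2 + N_{k-1}^2 for k ≥ 1 (one summand per function symbol, arity giving the exponent).
  N_0 = 2
  N_1 = 2 + 2^2 = 6
So there are 6 ground terms available for substitution.
The clause has 1 distinct variable (z), which appears in the body. In the free term algebra distinct substitutions yield syntactically distinct ground instances.
Number of ground instances = 6.

6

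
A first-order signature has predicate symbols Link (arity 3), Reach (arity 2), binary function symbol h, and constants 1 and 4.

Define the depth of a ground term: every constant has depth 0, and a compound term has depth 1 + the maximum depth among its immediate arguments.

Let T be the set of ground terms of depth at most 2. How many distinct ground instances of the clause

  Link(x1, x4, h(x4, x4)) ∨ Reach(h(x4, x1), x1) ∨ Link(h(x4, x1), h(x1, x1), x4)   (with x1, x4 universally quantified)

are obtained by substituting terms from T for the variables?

1444

Ground terms of depth ≤ 2:
  Let N_k count ground terms of depth at most k. Each non-constant term of depth ≤ k is some function symbol applied to depth-≤(k−1) arguments, giving N_k = 2 + N_{k-1}^2.
  N_0 = 2
  N_1 = 2 + 2^2 = 6
  N_2 = 2 + 6^2 = 38
So there are 38 ground terms available for substitution.
There are 2 variables to instantiate (x1, x4), each occurring in at least one literal, so different choices give different ground instances.
Number of ground instances = 38^2 = 1444.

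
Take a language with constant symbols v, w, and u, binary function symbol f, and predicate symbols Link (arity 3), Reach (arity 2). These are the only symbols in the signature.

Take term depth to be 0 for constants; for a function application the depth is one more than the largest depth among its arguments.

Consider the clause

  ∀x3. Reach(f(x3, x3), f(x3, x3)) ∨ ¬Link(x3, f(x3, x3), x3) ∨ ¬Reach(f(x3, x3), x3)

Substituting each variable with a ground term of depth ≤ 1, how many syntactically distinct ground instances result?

12

Ground terms of depth ≤ 1:
  Let N_k = |{terms of depth ≤ k}|. Then N_0 = 3 and N_k = 3 + N_{k-1}^2 for k ≥ 1 (one summand per function symbol, arity giving the exponent).
  N_0 = 3
  N_1 = 3 + 3^2 = 12
  Explicitly: v, w, u, f(v, v), f(v, w), f(v, u), f(w, v), f(w, w), f(w, u), f(u, v), f(u, w), f(u, u).
So there are 12 ground terms available for substitution.
The variable x3 ranges independently over the available ground terms, and distinct assignments produce distinct instances.
Number of ground instances = 12.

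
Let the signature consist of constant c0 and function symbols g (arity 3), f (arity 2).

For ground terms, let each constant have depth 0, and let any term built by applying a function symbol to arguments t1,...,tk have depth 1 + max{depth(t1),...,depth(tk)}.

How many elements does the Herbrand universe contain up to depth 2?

37

If N_k denotes the number of depth-≤k ground terms, the 1 constant gives N_0 = 1, and each function symbol of arity r contributes N_{k-1}^r new terms at level k: N_k = 1 + N_{k-1}^3 + N_{k-1}^2.
N_0 = 1
N_1 = 1 + 1^3 + 1^2 = 3
N_2 = 1 + 3^3 + 3^2 = 37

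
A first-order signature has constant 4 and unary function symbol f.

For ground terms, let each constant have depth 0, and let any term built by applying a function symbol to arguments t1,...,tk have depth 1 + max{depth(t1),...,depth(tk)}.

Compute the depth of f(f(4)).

depth(f(4)) = 1 + depth(4) = 1 + 0 = 1
depth(f(f(4))) = 1 + depth(f(4)) = 1 + 1 = 2

2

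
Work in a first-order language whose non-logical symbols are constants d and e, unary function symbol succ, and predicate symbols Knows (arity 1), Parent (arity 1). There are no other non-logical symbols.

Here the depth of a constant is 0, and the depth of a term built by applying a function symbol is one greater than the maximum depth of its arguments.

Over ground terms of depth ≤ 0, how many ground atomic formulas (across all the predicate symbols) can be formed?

4

First count ground terms of depth ≤ 0.
Write N_k for the number of ground terms of depth ≤ k. A term of depth ≤ k is either a constant or a function symbol applied to arguments of depth ≤ k−1, so N_k = 2 + N_{k-1}.
N_0 = 2
Explicitly: d, e.
So |H| = 2.
For each predicate symbol, the number of ground atoms is |H| raised to its arity; summing:
  Knows: 2;  Parent: 2
Total ground atoms: 2 + 2 = 4.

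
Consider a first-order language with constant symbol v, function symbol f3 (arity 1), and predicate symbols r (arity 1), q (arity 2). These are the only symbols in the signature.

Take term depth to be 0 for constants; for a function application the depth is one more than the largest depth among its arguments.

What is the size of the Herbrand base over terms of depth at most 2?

First count ground terms of depth ≤ 2.
Let N_k = |{terms of depth ≤ k}|. Then N_0 = 1 and N_k = 1 + N_{k-1} for k ≥ 1 (one summand per function symbol, arity giving the exponent).
N_0 = 1
N_1 = 1 + 1 = 2
N_2 = 1 + 2 = 3
So |H| = 3.
Each predicate of arity r yields |H|^r ground atoms (one per choice of an r-tuple from H):
  r: 3;  q: 3^2 = 9
Total ground atoms: 3 + 9 = 12.

12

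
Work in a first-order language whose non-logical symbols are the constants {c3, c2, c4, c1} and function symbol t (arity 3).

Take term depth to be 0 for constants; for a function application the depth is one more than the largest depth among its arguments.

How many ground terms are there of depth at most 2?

If N_k denotes the number of depth-≤k ground terms, the 4 constants give N_0 = 4, and each function symbol of arity r contributes N_{k-1}^r new terms at level k: N_k = 4 + N_{k-1}^3.
N_0 = 4
N_1 = 4 + 4^3 = 68
N_2 = 4 + 68^3 = 314436

314436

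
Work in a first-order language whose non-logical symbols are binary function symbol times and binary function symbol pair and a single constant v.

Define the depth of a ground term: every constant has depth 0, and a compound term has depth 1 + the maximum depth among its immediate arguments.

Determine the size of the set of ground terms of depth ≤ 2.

Let N_k = |{terms of depth ≤ k}|. Then N_0 = 1 and N_k = 1 + N_{k-1}^2 + N_{k-1}^2 for k ≥ 1 (one summand per function symbol, arity giving the exponent).
N_0 = 1
N_1 = 1 + 1^2 + 1^2 = 3
N_2 = 1 + 3^2 + 3^2 = 19

19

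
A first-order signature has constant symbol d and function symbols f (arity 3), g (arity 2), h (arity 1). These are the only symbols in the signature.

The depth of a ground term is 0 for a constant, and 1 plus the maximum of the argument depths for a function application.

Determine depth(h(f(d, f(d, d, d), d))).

3

depth(f(d, d, d)) = 1 + max(0, 0, 0) = 1
depth(f(d, f(d, d, d), d)) = 1 + max(0, 1, 0) = 2
depth(h(f(d, f(d, d, d), d))) = 1 + depth(f(d, f(d, d, d), d)) = 1 + 2 = 3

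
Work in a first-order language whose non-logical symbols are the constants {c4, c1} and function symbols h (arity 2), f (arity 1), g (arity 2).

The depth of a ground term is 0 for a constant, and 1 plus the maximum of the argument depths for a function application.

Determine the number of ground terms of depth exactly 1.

Count level by level. With function symbols h/2, f/1, g/2, the terms of depth ≤ k are the 2 constants together with each function applied to depth-≤(k−1) tuples, so N_k = 2 + N_{k-1}^2 + N_{k-1} + N_{k-1}^2.
N_0 = 2
N_1 = 2 + 2^2 + 2 + 2^2 = 12
Terms of depth exactly 1: N_1 − N_0 = 12 − 2 = 10.

10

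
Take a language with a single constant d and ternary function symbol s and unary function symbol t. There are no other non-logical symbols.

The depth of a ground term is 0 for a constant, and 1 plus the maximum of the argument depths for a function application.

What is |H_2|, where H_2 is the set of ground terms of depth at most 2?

31

If N_k denotes the number of depth-≤k ground terms, the 1 constant gives N_0 = 1, and each function symbol of arity r contributes N_{k-1}^r new terms at level k: N_k = 1 + N_{k-1}^3 + N_{k-1}.
N_0 = 1
N_1 = 1 + 1^3 + 1 = 3
N_2 = 1 + 3^3 + 3 = 31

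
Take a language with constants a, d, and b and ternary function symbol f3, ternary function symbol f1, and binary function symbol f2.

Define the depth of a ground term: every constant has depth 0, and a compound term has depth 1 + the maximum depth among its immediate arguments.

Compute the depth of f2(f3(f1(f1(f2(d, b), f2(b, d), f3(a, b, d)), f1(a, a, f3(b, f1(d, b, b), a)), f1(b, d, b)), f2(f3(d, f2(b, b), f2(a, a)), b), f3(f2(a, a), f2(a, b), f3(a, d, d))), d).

depth(f2(d, b)) = 1 + max(0, 0) = 1
depth(f2(b, d)) = 1 + max(0, 0) = 1
depth(f3(a, b, d)) = 1 + max(0, 0, 0) = 1
depth(f1(f2(d, b), f2(b, d), f3(a, b, d))) = 1 + max(1, 1, 1) = 2
depth(f1(d, b, b)) = 1 + max(0, 0, 0) = 1
depth(f3(b, f1(d, b, b), a)) = 1 + max(0, 1, 0) = 2
depth(f1(a, a, f3(b, f1(d, b, b), a))) = 1 + max(0, 0, 2) = 3
depth(f1(b, d, b)) = 1 + max(0, 0, 0) = 1
depth(f1(f1(f2(d, b), f2(b, d), f3(a, b, d)), f1(a, a, f3(b, f1(d, b, b), a)), f1(b, d, b))) = 1 + max(2, 3, 1) = 4
depth(f2(b, b)) = 1 + max(0, 0) = 1
depth(f2(a, a)) = 1 + max(0, 0) = 1
depth(f3(d, f2(b, b), f2(a, a))) = 1 + max(0, 1, 1) = 2
depth(f2(f3(d, f2(b, b), f2(a, a)), b)) = 1 + max(2, 0) = 3
depth(f2(a, b)) = 1 + max(0, 0) = 1
depth(f3(a, d, d)) = 1 + max(0, 0, 0) = 1
depth(f3(f2(a, a), f2(a, b), f3(a, d, d))) = 1 + max(1, 1, 1) = 2
depth(f3(f1(f1(f2(d, b), f2(b, d), f3(a, b, d)), f1(a, a, f3(b, f1(d, b, b), a)), f1(b, d, b)), f2(f3(d, f2(b, b), f2(a, a)), b), f3(f2(a, a), f2(a, b), f3(a, d, d)))) = 1 + max(4, 3, 2) = 5
depth(f2(f3(f1(f1(f2(d, b), f2(b, d), f3(a, b, d)), f1(a, a, f3(b, f1(d, b, b), a)), f1(b, d, b)), f2(f3(d, f2(b, b), f2(a, a)), b), f3(f2(a, a), f2(a, b), f3(a, d, d))), d)) = 1 + max(5, 0) = 6

6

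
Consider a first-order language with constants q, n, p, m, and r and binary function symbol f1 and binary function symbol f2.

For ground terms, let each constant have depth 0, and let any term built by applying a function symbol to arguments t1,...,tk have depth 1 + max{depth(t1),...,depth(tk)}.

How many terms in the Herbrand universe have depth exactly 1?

Let N_k count ground terms of depth at most k. Each non-constant term of depth ≤ k is some function symbol applied to depth-≤(k−1) arguments, giving N_k = 5 + N_{k-1}^2 + N_{k-1}^2.
N_0 = 5
N_1 = 5 + 5^2 + 5^2 = 55
Terms of depth exactly 1: N_1 − N_0 = 55 − 5 = 50.

50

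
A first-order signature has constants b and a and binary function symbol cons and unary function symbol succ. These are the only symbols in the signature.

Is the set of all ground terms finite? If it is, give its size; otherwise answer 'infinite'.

infinite

The signature has at least one function symbol (cons, arity 2) and at least one constant (b).
Iterating cons gives infinitely many distinct ground terms: b, cons(b, b), cons(cons(b, b), cons(b, b)), ...
So the Herbrand universe is infinite.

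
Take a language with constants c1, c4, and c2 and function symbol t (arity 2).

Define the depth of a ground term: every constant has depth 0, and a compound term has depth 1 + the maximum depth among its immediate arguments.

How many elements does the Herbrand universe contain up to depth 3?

Count level by level. With function symbols t/2, the terms of depth ≤ k are the 3 constants together with each function applied to depth-≤(k−1) tuples, so N_k = 3 + N_{k-1}^2.
N_0 = 3
N_1 = 3 + 3^2 = 12
N_2 = 3 + 12^2 = 147
N_3 = 3 + 147^2 = 21612

21612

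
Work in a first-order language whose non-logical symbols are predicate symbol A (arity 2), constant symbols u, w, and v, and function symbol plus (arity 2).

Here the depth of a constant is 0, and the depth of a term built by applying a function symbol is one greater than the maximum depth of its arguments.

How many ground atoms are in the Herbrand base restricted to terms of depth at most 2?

21609

First count ground terms of depth ≤ 2.
Let N_k = |{terms of depth ≤ k}|. Then N_0 = 3 and N_k = 3 + N_{k-1}^2 for k ≥ 1 (one summand per function symbol, arity giving the exponent).
N_0 = 3
N_1 = 3 + 3^2 = 12
N_2 = 3 + 12^2 = 147
So |H| = 147.
A ground atom is a predicate applied to a tuple of terms from H, so the count is the sum over predicates of |H|^arity:
  A: 147^2 = 21609
Total ground atoms: 21609.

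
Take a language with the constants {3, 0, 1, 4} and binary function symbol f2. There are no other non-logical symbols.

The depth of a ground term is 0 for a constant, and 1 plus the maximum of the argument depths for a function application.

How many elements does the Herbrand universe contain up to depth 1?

20

Let N_k count ground terms of depth at most k. Each non-constant term of depth ≤ k is some function symbol applied to depth-≤(k−1) arguments, giving N_k = 4 + N_{k-1}^2.
N_0 = 4
N_1 = 4 + 4^2 = 20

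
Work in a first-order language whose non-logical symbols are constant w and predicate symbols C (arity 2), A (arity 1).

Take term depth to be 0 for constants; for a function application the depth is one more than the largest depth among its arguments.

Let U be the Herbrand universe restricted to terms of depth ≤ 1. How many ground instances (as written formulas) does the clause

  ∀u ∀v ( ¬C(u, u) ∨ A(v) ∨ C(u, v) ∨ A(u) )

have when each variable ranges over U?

1

Ground terms of depth ≤ 1:
  With no function symbols every ground term is a constant, so there is exactly 1 ground term at every depth bound.
  N_0 = 1
  N_1 = 1
  Explicitly: w.
So there is exactly 1 ground term available for substitution.
The clause has 2 distinct variables (u, v), each appearing in the body. In the free term algebra distinct substitutions yield syntactically distinct ground instances.
Number of ground instances = 1^2 = 1.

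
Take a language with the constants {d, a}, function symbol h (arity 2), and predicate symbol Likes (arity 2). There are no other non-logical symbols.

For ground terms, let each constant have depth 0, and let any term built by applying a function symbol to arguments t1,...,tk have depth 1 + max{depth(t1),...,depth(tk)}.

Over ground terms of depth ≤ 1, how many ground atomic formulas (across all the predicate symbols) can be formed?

First count ground terms of depth ≤ 1.
If N_k denotes the number of depth-≤k ground terms, the 2 constants give N_0 = 2, and each function symbol of arity r contributes N_{k-1}^r new terms at level k: N_k = 2 + N_{k-1}^2.
N_0 = 2
N_1 = 2 + 2^2 = 6
So |H| = 6.
Ground atoms are formed by filling each argument slot of a predicate with a term from H, so an r-ary predicate gives |H|^r atoms:
  Likes: 6^2 = 36
Total ground atoms: 36.

36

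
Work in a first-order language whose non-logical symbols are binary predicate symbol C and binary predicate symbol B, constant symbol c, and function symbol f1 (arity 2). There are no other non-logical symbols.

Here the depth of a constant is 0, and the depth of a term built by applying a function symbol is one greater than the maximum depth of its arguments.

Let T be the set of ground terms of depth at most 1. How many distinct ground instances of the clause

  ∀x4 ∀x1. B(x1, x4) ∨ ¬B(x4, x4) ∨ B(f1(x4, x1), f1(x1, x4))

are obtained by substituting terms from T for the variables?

Ground terms of depth ≤ 1:
  If N_k denotes the number of depth-≤k ground terms, the 1 constant gives N_0 = 1, and each function symbol of arity r contributes N_{k-1}^r new terms at level k: N_k = 1 + N_{k-1}^2.
  N_0 = 1
  N_1 = 1 + 1^2 = 2
  Explicitly: c, f1(c, c).
So there are 2 ground terms available for substitution.
Each of x4, x1 ranges independently over the available ground terms, and distinct assignments produce distinct instances.
Number of ground instances = 2^2 = 4.

4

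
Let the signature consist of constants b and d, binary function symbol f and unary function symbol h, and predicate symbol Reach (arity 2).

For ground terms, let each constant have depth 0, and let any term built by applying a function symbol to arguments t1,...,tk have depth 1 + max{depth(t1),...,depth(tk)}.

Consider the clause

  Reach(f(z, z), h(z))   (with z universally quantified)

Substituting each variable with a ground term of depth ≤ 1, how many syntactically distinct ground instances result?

8

Ground terms of depth ≤ 1:
  Let N_k count ground terms of depth at most k. Each non-constant term of depth ≤ k is some function symbol applied to depth-≤(k−1) arguments, giving N_k = 2 + N_{k-1}^2 + N_{k-1}.
  N_0 = 2
  N_1 = 2 + 2^2 + 2 = 8
So there are 8 ground terms available for substitution.
There is 1 variable to instantiate (z),  occurring in at least one literal, so different choices give different ground instances.
Number of ground instances = 8.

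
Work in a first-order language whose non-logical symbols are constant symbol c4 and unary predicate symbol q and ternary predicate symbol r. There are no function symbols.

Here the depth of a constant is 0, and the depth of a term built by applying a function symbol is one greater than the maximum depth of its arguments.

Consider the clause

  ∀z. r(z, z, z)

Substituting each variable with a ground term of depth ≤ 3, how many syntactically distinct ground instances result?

1

Ground terms of depth ≤ 3:
  With no function symbols every ground term is a constant, so there is exactly 1 ground term at every depth bound.
  N_0 = 1
  N_1 = 1
  N_2 = 1
  N_3 = 1
  Explicitly: c4.
So there is exactly 1 ground term available for substitution.
The variable z ranges independently over the available ground terms, and distinct assignments produce distinct instances.
Number of ground instances = 1.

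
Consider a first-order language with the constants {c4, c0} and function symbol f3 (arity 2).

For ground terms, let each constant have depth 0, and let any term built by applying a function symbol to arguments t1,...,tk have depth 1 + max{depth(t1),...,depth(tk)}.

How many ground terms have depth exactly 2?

Let N_k = |{terms of depth ≤ k}|. Then N_0 = 2 and N_k = 2 + N_{k-1}^2 for k ≥ 1 (one summand per function symbol, arity giving the exponent).
N_0 = 2
N_1 = 2 + 2^2 = 6
N_2 = 2 + 6^2 = 38
Terms of depth exactly 2: N_2 − N_1 = 38 − 6 = 32.

32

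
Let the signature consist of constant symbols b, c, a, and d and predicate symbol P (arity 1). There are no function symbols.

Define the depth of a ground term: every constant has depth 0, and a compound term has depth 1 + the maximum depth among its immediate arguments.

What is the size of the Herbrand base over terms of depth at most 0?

4

First count ground terms of depth ≤ 0.
With no function symbols every ground term is a constant, so there are exactly 4 ground terms at every depth bound.
N_0 = 4
Explicitly: b, c, a, d.
So |H| = 4.
For each predicate symbol, the number of ground atoms is |H| raised to its arity; summing:
  P: 4
Total ground atoms: 4.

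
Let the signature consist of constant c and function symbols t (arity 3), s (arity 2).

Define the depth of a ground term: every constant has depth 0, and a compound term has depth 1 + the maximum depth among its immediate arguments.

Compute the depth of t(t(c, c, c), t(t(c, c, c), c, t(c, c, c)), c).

depth(t(c, c, c)) = 1 + max(0, 0, 0) = 1
depth(t(t(c, c, c), c, t(c, c, c))) = 1 + max(1, 0, 1) = 2
depth(t(t(c, c, c), t(t(c, c, c), c, t(c, c, c)), c)) = 1 + max(1, 2, 0) = 3

3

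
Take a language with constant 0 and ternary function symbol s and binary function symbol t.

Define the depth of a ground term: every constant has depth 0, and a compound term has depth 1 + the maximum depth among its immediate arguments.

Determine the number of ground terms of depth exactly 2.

Write N_k for the number of ground terms of depth ≤ k. A term of depth ≤ k is either a constant or a function symbol applied to arguments of depth ≤ k−1, so N_k = 1 + N_{k-1}^3 + N_{k-1}^2.
N_0 = 1
N_1 = 1 + 1^3 + 1^2 = 3
N_2 = 1 + 3^3 + 3^2 = 37
Terms of depth exactly 2: N_2 − N_1 = 37 − 3 = 34.

34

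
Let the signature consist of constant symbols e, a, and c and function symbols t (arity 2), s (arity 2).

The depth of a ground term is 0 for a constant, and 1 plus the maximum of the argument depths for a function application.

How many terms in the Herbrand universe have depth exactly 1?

18

Count level by level. With function symbols t/2, s/2, the terms of depth ≤ k are the 3 constants together with each function applied to depth-≤(k−1) tuples, so N_k = 3 + N_{k-1}^2 + N_{k-1}^2.
N_0 = 3
N_1 = 3 + 3^2 + 3^2 = 21
Terms of depth exactly 1: N_1 − N_0 = 21 − 3 = 18.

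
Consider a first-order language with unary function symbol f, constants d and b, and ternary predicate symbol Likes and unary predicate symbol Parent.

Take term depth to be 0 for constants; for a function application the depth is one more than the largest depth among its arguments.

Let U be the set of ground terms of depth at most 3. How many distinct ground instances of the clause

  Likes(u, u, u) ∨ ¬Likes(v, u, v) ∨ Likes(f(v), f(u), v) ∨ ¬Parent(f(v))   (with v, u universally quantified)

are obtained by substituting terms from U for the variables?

64

Ground terms of depth ≤ 3:
  Let N_k count ground terms of depth at most k. Each non-constant term of depth ≤ k is some function symbol applied to depth-≤(k−1) arguments, giving N_k = 2 + N_{k-1}.
  N_0 = 2
  N_1 = 2 + 2 = 4
  N_2 = 2 + 4 = 6
  N_3 = 2 + 6 = 8
So there are 8 ground terms available for substitution.
The clause has 2 distinct variables (v, u), each appearing in the body. In the free term algebra distinct substitutions yield syntactically distinct ground instances.
Number of ground instances = 8^2 = 64.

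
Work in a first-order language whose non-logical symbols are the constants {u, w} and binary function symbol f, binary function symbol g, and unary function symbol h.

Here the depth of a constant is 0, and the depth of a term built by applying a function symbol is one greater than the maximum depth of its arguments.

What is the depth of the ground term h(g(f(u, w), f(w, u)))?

3

depth(f(u, w)) = 1 + max(0, 0) = 1
depth(f(w, u)) = 1 + max(0, 0) = 1
depth(g(f(u, w), f(w, u))) = 1 + max(1, 1) = 2
depth(h(g(f(u, w), f(w, u)))) = 1 + depth(g(f(u, w), f(w, u))) = 1 + 2 = 3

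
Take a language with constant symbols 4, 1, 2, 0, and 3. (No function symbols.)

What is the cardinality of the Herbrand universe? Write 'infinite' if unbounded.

There are no function symbols, so every ground term is one of the 5 constants.
The Herbrand universe is {4, 1, 2, 0, 3}, which is finite with 5 elements.

5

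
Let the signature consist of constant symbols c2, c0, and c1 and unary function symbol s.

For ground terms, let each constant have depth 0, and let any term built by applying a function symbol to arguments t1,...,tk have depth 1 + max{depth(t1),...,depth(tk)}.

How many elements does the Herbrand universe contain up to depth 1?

If N_k denotes the number of depth-≤k ground terms, the 3 constants give N_0 = 3, and each function symbol of arity r contributes N_{k-1}^r new terms at level k: N_k = 3 + N_{k-1}.
N_0 = 3
N_1 = 3 + 3 = 6
Explicitly: c2, c0, c1, s(c2), s(c0), s(c1).

6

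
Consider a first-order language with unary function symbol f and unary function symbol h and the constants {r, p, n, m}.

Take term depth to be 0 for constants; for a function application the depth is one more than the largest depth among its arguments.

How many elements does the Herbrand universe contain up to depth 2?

Let N_k count ground terms of depth at most k. Each non-constant term of depth ≤ k is some function symbol applied to depth-≤(k−1) arguments, giving N_k = 4 + N_{k-1} + N_{k-1}.
N_0 = 4
N_1 = 4 + 4 + 4 = 12
N_2 = 4 + 12 + 12 = 28

28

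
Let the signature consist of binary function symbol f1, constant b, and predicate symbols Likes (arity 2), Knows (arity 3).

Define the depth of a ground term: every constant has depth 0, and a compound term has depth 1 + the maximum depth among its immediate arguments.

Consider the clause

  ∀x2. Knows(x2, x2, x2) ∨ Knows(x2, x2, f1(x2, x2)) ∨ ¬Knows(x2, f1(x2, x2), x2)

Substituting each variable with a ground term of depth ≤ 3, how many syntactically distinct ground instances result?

Ground terms of depth ≤ 3:
  Let N_k = |{terms of depth ≤ k}|. Then N_0 = 1 and N_k = 1 + N_{k-1}^2 for k ≥ 1 (one summand per function symbol, arity giving the exponent).
  N_0 = 1
  N_1 = 1 + 1^2 = 2
  N_2 = 1 + 2^2 = 5
  N_3 = 1 + 5^2 = 26
So there are 26 ground terms available for substitution.
The clause has 1 distinct variable (x2), which appears in the body. In the free term algebra distinct substitutions yield syntactically distinct ground instances.
Number of ground instances = 26.

26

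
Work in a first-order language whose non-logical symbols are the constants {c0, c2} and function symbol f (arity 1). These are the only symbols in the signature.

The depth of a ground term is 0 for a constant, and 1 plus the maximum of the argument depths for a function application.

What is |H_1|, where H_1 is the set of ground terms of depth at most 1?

4

Let N_k count ground terms of depth at most k. Each non-constant term of depth ≤ k is some function symbol applied to depth-≤(k−1) arguments, giving N_k = 2 + N_{k-1}.
N_0 = 2
N_1 = 2 + 2 = 4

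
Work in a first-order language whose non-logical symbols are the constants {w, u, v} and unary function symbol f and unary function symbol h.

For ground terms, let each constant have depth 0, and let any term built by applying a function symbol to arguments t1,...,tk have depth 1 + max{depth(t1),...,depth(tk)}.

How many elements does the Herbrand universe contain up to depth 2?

Let N_k = |{terms of depth ≤ k}|. Then N_0 = 3 and N_k = 3 + N_{k-1} + N_{k-1} for k ≥ 1 (one summand per function symbol, arity giving the exponent).
N_0 = 3
N_1 = 3 + 3 + 3 = 9
N_2 = 3 + 9 + 9 = 21

21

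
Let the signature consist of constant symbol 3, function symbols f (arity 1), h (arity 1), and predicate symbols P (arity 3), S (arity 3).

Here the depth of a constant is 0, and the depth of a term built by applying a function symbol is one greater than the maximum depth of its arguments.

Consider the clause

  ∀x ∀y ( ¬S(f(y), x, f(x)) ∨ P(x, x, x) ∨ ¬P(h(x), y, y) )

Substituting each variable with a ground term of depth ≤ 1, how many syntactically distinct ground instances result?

9

Ground terms of depth ≤ 1:
  Write N_k for the number of ground terms of depth ≤ k. A term of depth ≤ k is either a constant or a function symbol applied to arguments of depth ≤ k−1, so N_k = 1 + N_{k-1} + N_{k-1}.
  N_0 = 1
  N_1 = 1 + 1 + 1 = 3
  Explicitly: 3, f(3), h(3).
So there are 3 ground terms available for substitution.
There are 2 variables to instantiate (x, y), each occurring in at least one literal, so different choices give different ground instances.
Number of ground instances = 3^2 = 9.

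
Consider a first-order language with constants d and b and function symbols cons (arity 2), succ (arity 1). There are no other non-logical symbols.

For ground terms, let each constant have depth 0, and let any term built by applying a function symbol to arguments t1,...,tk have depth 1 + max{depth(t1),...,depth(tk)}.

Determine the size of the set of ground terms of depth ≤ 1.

Let N_k = |{terms of depth ≤ k}|. Then N_0 = 2 and N_k = 2 + N_{k-1}^2 + N_{k-1} for k ≥ 1 (one summand per function symbol, arity giving the exponent).
N_0 = 2
N_1 = 2 + 2^2 + 2 = 8
Explicitly: d, b, cons(d, d), cons(d, b), cons(b, d), cons(b, b), succ(d), succ(b).

8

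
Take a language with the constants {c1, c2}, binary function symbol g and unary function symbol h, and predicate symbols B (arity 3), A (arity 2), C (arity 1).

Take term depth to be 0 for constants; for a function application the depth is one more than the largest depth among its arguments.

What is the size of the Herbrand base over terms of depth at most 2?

First count ground terms of depth ≤ 2.
Let N_k count ground terms of depth at most k. Each non-constant term of depth ≤ k is some function symbol applied to depth-≤(k−1) arguments, giving N_k = 2 + N_{k-1}^2 + N_{k-1}.
N_0 = 2
N_1 = 2 + 2^2 + 2 = 8
N_2 = 2 + 8^2 + 8 = 74
So |H| = 74.
For each predicate symbol, the number of ground atoms is |H| raised to its arity; summing:
  B: 74^3 = 405224;  A: 74^2 = 5476;  C: 74
Total ground atoms: 405224 + 5476 + 74 = 410774.

410774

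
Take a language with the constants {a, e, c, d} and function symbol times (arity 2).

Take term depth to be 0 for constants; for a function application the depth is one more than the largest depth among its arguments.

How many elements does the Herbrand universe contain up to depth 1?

Count level by level. With function symbols times/2, the terms of depth ≤ k are the 4 constants together with each function applied to depth-≤(k−1) tuples, so N_k = 4 + N_{k-1}^2.
N_0 = 4
N_1 = 4 + 4^2 = 20

20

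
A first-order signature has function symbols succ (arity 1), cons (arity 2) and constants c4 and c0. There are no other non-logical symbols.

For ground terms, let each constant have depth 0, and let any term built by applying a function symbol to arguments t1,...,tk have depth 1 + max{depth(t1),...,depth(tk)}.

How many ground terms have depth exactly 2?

66

Count level by level. With function symbols succ/1, cons/2, the terms of depth ≤ k are the 2 constants together with each function applied to depth-≤(k−1) tuples, so N_k = 2 + N_{k-1} + N_{k-1}^2.
N_0 = 2
N_1 = 2 + 2 + 2^2 = 8
N_2 = 2 + 8 + 8^2 = 74
Terms of depth exactly 2: N_2 − N_1 = 74 − 8 = 66.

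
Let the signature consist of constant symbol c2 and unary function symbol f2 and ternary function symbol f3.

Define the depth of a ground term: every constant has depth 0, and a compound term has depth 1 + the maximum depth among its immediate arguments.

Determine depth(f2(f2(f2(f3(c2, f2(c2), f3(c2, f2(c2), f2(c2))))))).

depth(f2(c2)) = 1 + depth(c2) = 1 + 0 = 1
depth(f3(c2, f2(c2), f2(c2))) = 1 + max(0, 1, 1) = 2
depth(f3(c2, f2(c2), f3(c2, f2(c2), f2(c2)))) = 1 + max(0, 1, 2) = 3
depth(f2(f3(c2, f2(c2), f3(c2, f2(c2), f2(c2))))) = 1 + depth(f3(c2, f2(c2), f3(c2, f2(c2), f2(c2)))) = 1 + 3 = 4
depth(f2(f2(f3(c2, f2(c2), f3(c2, f2(c2), f2(c2)))))) = 1 + depth(f2(f3(c2, f2(c2), f3(c2, f2(c2), f2(c2))))) = 1 + 4 = 5
depth(f2(f2(f2(f3(c2, f2(c2), f3(c2, f2(c2), f2(c2))))))) = 1 + depth(f2(f2(f3(c2, f2(c2), f3(c2, f2(c2), f2(c2)))))) = 1 + 5 = 6

6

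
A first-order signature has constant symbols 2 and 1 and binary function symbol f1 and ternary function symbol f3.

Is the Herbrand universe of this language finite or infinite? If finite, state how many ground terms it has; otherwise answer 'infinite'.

The signature has at least one function symbol (f1, arity 2) and at least one constant (2).
Iterating f1 gives infinitely many distinct ground terms: 2, f1(2, 2), f1(f1(2, 2), f1(2, 2)), ...
So the Herbrand universe is infinite.

infinite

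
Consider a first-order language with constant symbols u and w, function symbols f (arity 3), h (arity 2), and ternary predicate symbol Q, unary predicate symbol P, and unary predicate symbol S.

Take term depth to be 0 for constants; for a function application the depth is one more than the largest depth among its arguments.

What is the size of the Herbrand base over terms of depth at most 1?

First count ground terms of depth ≤ 1.
Count level by level. With function symbols f/3, h/2, the terms of depth ≤ k are the 2 constants together with each function applied to depth-≤(k−1) tuples, so N_k = 2 + N_{k-1}^3 + N_{k-1}^2.
N_0 = 2
N_1 = 2 + 2^3 + 2^2 = 14
So |H| = 14.
For each predicate symbol, the number of ground atoms is |H| raised to its arity; summing:
  Q: 14^3 = 2744;  P: 14;  S: 14
Total ground atoms: 2744 + 14 + 14 = 2772.

2772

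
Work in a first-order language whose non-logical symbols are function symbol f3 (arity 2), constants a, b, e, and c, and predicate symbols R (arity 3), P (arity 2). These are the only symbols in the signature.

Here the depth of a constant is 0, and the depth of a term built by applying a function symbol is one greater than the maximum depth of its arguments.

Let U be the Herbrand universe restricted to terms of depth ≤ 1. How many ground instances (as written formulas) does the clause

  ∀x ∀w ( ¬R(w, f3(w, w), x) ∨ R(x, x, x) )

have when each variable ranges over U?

Ground terms of depth ≤ 1:
  Let N_k count ground terms of depth at most k. Each non-constant term of depth ≤ k is some function symbol applied to depth-≤(k−1) arguments, giving N_k = 4 + N_{k-1}^2.
  N_0 = 4
  N_1 = 4 + 4^2 = 20
So there are 20 ground terms available for substitution.
There are 2 variables to instantiate (x, w), each occurring in at least one literal, so different choices give different ground instances.
Number of ground instances = 20^2 = 400.

400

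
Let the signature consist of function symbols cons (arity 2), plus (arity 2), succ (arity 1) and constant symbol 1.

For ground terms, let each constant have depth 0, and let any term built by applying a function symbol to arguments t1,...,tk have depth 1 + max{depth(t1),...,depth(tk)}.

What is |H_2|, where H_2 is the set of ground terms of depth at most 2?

Count level by level. With function symbols cons/2, plus/2, succ/1, the terms of depth ≤ k are the 1 constant together with each function applied to depth-≤(k−1) tuples, so N_k = 1 + N_{k-1}^2 + N_{k-1}^2 + N_{k-1}.
N_0 = 1
N_1 = 1 + 1^2 + 1^2 + 1 = 4
N_2 = 1 + 4^2 + 4^2 + 4 = 37

37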